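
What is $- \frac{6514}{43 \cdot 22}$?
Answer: $- \frac{3257}{473} \approx -6.8858$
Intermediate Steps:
$- \frac{6514}{43 \cdot 22} = - \frac{6514}{946} = \left(-6514\right) \frac{1}{946} = - \frac{3257}{473}$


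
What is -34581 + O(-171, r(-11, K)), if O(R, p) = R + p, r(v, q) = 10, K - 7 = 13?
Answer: -34742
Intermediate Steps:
K = 20 (K = 7 + 13 = 20)
-34581 + O(-171, r(-11, K)) = -34581 + (-171 + 10) = -34581 - 161 = -34742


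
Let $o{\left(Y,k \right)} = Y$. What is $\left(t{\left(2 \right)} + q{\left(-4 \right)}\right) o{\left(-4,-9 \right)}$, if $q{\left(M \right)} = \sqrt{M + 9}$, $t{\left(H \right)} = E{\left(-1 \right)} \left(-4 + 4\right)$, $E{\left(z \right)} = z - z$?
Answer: $- 4 \sqrt{5} \approx -8.9443$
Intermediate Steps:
$E{\left(z \right)} = 0$
$t{\left(H \right)} = 0$ ($t{\left(H \right)} = 0 \left(-4 + 4\right) = 0 \cdot 0 = 0$)
$q{\left(M \right)} = \sqrt{9 + M}$
$\left(t{\left(2 \right)} + q{\left(-4 \right)}\right) o{\left(-4,-9 \right)} = \left(0 + \sqrt{9 - 4}\right) \left(-4\right) = \left(0 + \sqrt{5}\right) \left(-4\right) = \sqrt{5} \left(-4\right) = - 4 \sqrt{5}$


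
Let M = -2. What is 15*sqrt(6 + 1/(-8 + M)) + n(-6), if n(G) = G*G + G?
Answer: 30 + 3*sqrt(590)/2 ≈ 66.435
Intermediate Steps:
n(G) = G + G**2 (n(G) = G**2 + G = G + G**2)
15*sqrt(6 + 1/(-8 + M)) + n(-6) = 15*sqrt(6 + 1/(-8 - 2)) - 6*(1 - 6) = 15*sqrt(6 + 1/(-10)) - 6*(-5) = 15*sqrt(6 - 1/10) + 30 = 15*sqrt(59/10) + 30 = 15*(sqrt(590)/10) + 30 = 3*sqrt(590)/2 + 30 = 30 + 3*sqrt(590)/2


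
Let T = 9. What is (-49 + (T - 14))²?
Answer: 2916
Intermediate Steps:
(-49 + (T - 14))² = (-49 + (9 - 14))² = (-49 - 5)² = (-54)² = 2916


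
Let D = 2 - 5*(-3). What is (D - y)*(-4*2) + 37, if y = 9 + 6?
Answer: 21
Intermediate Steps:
y = 15
D = 17 (D = 2 + 15 = 17)
(D - y)*(-4*2) + 37 = (17 - 1*15)*(-4*2) + 37 = (17 - 15)*(-8) + 37 = 2*(-8) + 37 = -16 + 37 = 21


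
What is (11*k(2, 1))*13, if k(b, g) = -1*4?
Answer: -572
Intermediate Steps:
k(b, g) = -4
(11*k(2, 1))*13 = (11*(-4))*13 = -44*13 = -572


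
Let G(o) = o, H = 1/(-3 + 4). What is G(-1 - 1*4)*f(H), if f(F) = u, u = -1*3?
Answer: 15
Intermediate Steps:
H = 1 (H = 1/1 = 1)
u = -3
f(F) = -3
G(-1 - 1*4)*f(H) = (-1 - 1*4)*(-3) = (-1 - 4)*(-3) = -5*(-3) = 15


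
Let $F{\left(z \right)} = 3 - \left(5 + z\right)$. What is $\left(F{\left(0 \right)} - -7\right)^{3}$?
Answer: $125$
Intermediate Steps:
$F{\left(z \right)} = -2 - z$ ($F{\left(z \right)} = 3 - \left(5 + z\right) = -2 - z$)
$\left(F{\left(0 \right)} - -7\right)^{3} = \left(\left(-2 - 0\right) - -7\right)^{3} = \left(\left(-2 + 0\right) + 7\right)^{3} = \left(-2 + 7\right)^{3} = 5^{3} = 125$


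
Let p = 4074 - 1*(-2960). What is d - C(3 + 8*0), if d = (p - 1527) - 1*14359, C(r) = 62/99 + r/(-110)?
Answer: -8764073/990 ≈ -8852.6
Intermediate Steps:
p = 7034 (p = 4074 + 2960 = 7034)
C(r) = 62/99 - r/110 (C(r) = 62*(1/99) + r*(-1/110) = 62/99 - r/110)
d = -8852 (d = (7034 - 1527) - 1*14359 = 5507 - 14359 = -8852)
d - C(3 + 8*0) = -8852 - (62/99 - (3 + 8*0)/110) = -8852 - (62/99 - (3 + 0)/110) = -8852 - (62/99 - 1/110*3) = -8852 - (62/99 - 3/110) = -8852 - 1*593/990 = -8852 - 593/990 = -8764073/990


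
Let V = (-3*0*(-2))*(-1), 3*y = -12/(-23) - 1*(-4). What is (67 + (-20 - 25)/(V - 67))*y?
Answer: 471536/4623 ≈ 102.00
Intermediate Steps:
y = 104/69 (y = (-12/(-23) - 1*(-4))/3 = (-12*(-1/23) + 4)/3 = (12/23 + 4)/3 = (⅓)*(104/23) = 104/69 ≈ 1.5072)
V = 0 (V = (0*(-2))*(-1) = 0*(-1) = 0)
(67 + (-20 - 25)/(V - 67))*y = (67 + (-20 - 25)/(0 - 67))*(104/69) = (67 - 45/(-67))*(104/69) = (67 - 45*(-1/67))*(104/69) = (67 + 45/67)*(104/69) = (4534/67)*(104/69) = 471536/4623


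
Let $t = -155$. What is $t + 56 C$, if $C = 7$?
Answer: $237$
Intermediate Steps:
$t + 56 C = -155 + 56 \cdot 7 = -155 + 392 = 237$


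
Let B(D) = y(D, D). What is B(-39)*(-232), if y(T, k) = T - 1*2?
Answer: 9512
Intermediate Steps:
y(T, k) = -2 + T (y(T, k) = T - 2 = -2 + T)
B(D) = -2 + D
B(-39)*(-232) = (-2 - 39)*(-232) = -41*(-232) = 9512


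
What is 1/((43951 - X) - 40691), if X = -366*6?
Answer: 1/5456 ≈ 0.00018328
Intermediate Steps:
X = -2196
1/((43951 - X) - 40691) = 1/((43951 - 1*(-2196)) - 40691) = 1/((43951 + 2196) - 40691) = 1/(46147 - 40691) = 1/5456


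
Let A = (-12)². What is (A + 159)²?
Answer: 91809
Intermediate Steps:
A = 144
(A + 159)² = (144 + 159)² = 303² = 91809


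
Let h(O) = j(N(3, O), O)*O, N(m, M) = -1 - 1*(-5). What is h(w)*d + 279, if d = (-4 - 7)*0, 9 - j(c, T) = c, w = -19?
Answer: 279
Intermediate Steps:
N(m, M) = 4 (N(m, M) = -1 + 5 = 4)
j(c, T) = 9 - c
h(O) = 5*O (h(O) = (9 - 1*4)*O = (9 - 4)*O = 5*O)
d = 0 (d = -11*0 = 0)
h(w)*d + 279 = (5*(-19))*0 + 279 = -95*0 + 279 = 0 + 279 = 279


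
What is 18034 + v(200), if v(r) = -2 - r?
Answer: 17832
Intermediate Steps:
18034 + v(200) = 18034 + (-2 - 1*200) = 18034 + (-2 - 200) = 18034 - 202 = 17832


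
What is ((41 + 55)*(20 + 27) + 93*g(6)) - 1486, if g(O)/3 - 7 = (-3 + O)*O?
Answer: 10001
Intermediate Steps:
g(O) = 21 + 3*O*(-3 + O) (g(O) = 21 + 3*((-3 + O)*O) = 21 + 3*(O*(-3 + O)) = 21 + 3*O*(-3 + O))
((41 + 55)*(20 + 27) + 93*g(6)) - 1486 = ((41 + 55)*(20 + 27) + 93*(21 - 9*6 + 3*6**2)) - 1486 = (96*47 + 93*(21 - 54 + 3*36)) - 1486 = (4512 + 93*(21 - 54 + 108)) - 1486 = (4512 + 93*75) - 1486 = (4512 + 6975) - 1486 = 11487 - 1486 = 10001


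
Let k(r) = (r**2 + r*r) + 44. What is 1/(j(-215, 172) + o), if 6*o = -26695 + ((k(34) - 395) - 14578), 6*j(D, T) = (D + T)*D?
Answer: -6/30067 ≈ -0.00019955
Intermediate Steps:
j(D, T) = D*(D + T)/6 (j(D, T) = ((D + T)*D)/6 = (D*(D + T))/6 = D*(D + T)/6)
k(r) = 44 + 2*r**2 (k(r) = (r**2 + r**2) + 44 = 2*r**2 + 44 = 44 + 2*r**2)
o = -6552 (o = (-26695 + (((44 + 2*34**2) - 395) - 14578))/6 = (-26695 + (((44 + 2*1156) - 395) - 14578))/6 = (-26695 + (((44 + 2312) - 395) - 14578))/6 = (-26695 + ((2356 - 395) - 14578))/6 = (-26695 + (1961 - 14578))/6 = (-26695 - 12617)/6 = (1/6)*(-39312) = -6552)
1/(j(-215, 172) + o) = 1/((1/6)*(-215)*(-215 + 172) - 6552) = 1/((1/6)*(-215)*(-43) - 6552) = 1/(9245/6 - 6552) = 1/(-30067/6) = -6/30067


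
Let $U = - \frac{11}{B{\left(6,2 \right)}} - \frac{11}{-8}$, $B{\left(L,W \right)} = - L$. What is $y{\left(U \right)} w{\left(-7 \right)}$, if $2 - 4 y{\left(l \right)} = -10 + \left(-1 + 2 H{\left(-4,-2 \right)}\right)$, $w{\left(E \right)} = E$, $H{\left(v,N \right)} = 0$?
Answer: $- \frac{91}{4} \approx -22.75$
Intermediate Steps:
$U = \frac{77}{24}$ ($U = - \frac{11}{\left(-1\right) 6} - \frac{11}{-8} = - \frac{11}{-6} - - \frac{11}{8} = \left(-11\right) \left(- \frac{1}{6}\right) + \frac{11}{8} = \frac{11}{6} + \frac{11}{8} = \frac{77}{24} \approx 3.2083$)
$y{\left(l \right)} = \frac{13}{4}$ ($y{\left(l \right)} = \frac{1}{2} - \frac{-10 + \left(-1 + 2 \cdot 0\right)}{4} = \frac{1}{2} - \frac{-10 + \left(-1 + 0\right)}{4} = \frac{1}{2} - \frac{-10 - 1}{4} = \frac{1}{2} - - \frac{11}{4} = \frac{1}{2} + \frac{11}{4} = \frac{13}{4}$)
$y{\left(U \right)} w{\left(-7 \right)} = \frac{13}{4} \left(-7\right) = - \frac{91}{4}$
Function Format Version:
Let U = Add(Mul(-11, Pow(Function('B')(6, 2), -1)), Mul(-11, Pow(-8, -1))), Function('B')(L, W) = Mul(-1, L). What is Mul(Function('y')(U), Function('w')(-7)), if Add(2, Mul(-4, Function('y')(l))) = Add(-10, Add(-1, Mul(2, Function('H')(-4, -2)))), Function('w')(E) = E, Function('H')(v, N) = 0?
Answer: Rational(-91, 4) ≈ -22.750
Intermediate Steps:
U = Rational(77, 24) (U = Add(Mul(-11, Pow(Mul(-1, 6), -1)), Mul(-11, Pow(-8, -1))) = Add(Mul(-11, Pow(-6, -1)), Mul(-11, Rational(-1, 8))) = Add(Mul(-11, Rational(-1, 6)), Rational(11, 8)) = Add(Rational(11, 6), Rational(11, 8)) = Rational(77, 24) ≈ 3.2083)
Function('y')(l) = Rational(13, 4) (Function('y')(l) = Add(Rational(1, 2), Mul(Rational(-1, 4), Add(-10, Add(-1, Mul(2, 0))))) = Add(Rational(1, 2), Mul(Rational(-1, 4), Add(-10, Add(-1, 0)))) = Add(Rational(1, 2), Mul(Rational(-1, 4), Add(-10, -1))) = Add(Rational(1, 2), Mul(Rational(-1, 4), -11)) = Add(Rational(1, 2), Rational(11, 4)) = Rational(13, 4))
Mul(Function('y')(U), Function('w')(-7)) = Mul(Rational(13, 4), -7) = Rational(-91, 4)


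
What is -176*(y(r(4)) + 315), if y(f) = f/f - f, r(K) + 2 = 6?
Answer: -54912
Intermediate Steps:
r(K) = 4 (r(K) = -2 + 6 = 4)
y(f) = 1 - f
-176*(y(r(4)) + 315) = -176*((1 - 1*4) + 315) = -176*((1 - 4) + 315) = -176*(-3 + 315) = -176*312 = -54912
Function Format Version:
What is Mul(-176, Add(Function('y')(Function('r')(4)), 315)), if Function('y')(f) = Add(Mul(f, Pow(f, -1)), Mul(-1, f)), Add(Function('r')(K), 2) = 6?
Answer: -54912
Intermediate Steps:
Function('r')(K) = 4 (Function('r')(K) = Add(-2, 6) = 4)
Function('y')(f) = Add(1, Mul(-1, f))
Mul(-176, Add(Function('y')(Function('r')(4)), 315)) = Mul(-176, Add(Add(1, Mul(-1, 4)), 315)) = Mul(-176, Add(Add(1, -4), 315)) = Mul(-176, Add(-3, 315)) = Mul(-176, 312) = -54912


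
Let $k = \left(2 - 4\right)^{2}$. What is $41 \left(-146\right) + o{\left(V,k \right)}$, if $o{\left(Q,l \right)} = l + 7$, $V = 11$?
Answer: $-5975$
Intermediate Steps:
$k = 4$ ($k = \left(-2\right)^{2} = 4$)
$o{\left(Q,l \right)} = 7 + l$
$41 \left(-146\right) + o{\left(V,k \right)} = 41 \left(-146\right) + \left(7 + 4\right) = -5986 + 11 = -5975$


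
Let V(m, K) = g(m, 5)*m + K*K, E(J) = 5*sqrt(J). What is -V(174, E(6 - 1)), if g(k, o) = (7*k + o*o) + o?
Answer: -217277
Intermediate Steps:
g(k, o) = o + o**2 + 7*k (g(k, o) = (7*k + o**2) + o = (o**2 + 7*k) + o = o + o**2 + 7*k)
V(m, K) = K**2 + m*(30 + 7*m) (V(m, K) = (5 + 5**2 + 7*m)*m + K*K = (5 + 25 + 7*m)*m + K**2 = (30 + 7*m)*m + K**2 = m*(30 + 7*m) + K**2 = K**2 + m*(30 + 7*m))
-V(174, E(6 - 1)) = -((5*sqrt(6 - 1))**2 + 174*(30 + 7*174)) = -((5*sqrt(5))**2 + 174*(30 + 1218)) = -(125 + 174*1248) = -(125 + 217152) = -1*217277 = -217277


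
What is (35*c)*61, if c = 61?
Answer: 130235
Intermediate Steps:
(35*c)*61 = (35*61)*61 = 2135*61 = 130235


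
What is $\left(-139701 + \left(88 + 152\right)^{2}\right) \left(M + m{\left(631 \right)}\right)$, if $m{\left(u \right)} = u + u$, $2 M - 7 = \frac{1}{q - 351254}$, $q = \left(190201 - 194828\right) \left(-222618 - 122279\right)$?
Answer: $- \frac{55256408862998036}{531829055} \approx -1.039 \cdot 10^{8}$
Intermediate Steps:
$q = 1595838419$ ($q = \left(-4627\right) \left(-344897\right) = 1595838419$)
$M = \frac{5584205078}{1595487165}$ ($M = \frac{7}{2} + \frac{1}{2 \left(1595838419 - 351254\right)} = \frac{7}{2} + \frac{1}{2 \cdot 1595487165} = \frac{7}{2} + \frac{1}{2} \cdot \frac{1}{1595487165} = \frac{7}{2} + \frac{1}{3190974330} = \frac{5584205078}{1595487165} \approx 3.5$)
$m{\left(u \right)} = 2 u$
$\left(-139701 + \left(88 + 152\right)^{2}\right) \left(M + m{\left(631 \right)}\right) = \left(-139701 + \left(88 + 152\right)^{2}\right) \left(\frac{5584205078}{1595487165} + 2 \cdot 631\right) = \left(-139701 + 240^{2}\right) \left(\frac{5584205078}{1595487165} + 1262\right) = \left(-139701 + 57600\right) \frac{2019089007308}{1595487165} = \left(-82101\right) \frac{2019089007308}{1595487165} = - \frac{55256408862998036}{531829055}$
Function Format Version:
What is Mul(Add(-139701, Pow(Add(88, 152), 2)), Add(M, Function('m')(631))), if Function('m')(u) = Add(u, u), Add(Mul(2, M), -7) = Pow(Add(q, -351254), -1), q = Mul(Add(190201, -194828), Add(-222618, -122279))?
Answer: Rational(-55256408862998036, 531829055) ≈ -1.0390e+8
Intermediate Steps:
q = 1595838419 (q = Mul(-4627, -344897) = 1595838419)
M = Rational(5584205078, 1595487165) (M = Add(Rational(7, 2), Mul(Rational(1, 2), Pow(Add(1595838419, -351254), -1))) = Add(Rational(7, 2), Mul(Rational(1, 2), Pow(1595487165, -1))) = Add(Rational(7, 2), Mul(Rational(1, 2), Rational(1, 1595487165))) = Add(Rational(7, 2), Rational(1, 3190974330)) = Rational(5584205078, 1595487165) ≈ 3.5000)
Function('m')(u) = Mul(2, u)
Mul(Add(-139701, Pow(Add(88, 152), 2)), Add(M, Function('m')(631))) = Mul(Add(-139701, Pow(Add(88, 152), 2)), Add(Rational(5584205078, 1595487165), Mul(2, 631))) = Mul(Add(-139701, Pow(240, 2)), Add(Rational(5584205078, 1595487165), 1262)) = Mul(Add(-139701, 57600), Rational(2019089007308, 1595487165)) = Mul(-82101, Rational(2019089007308, 1595487165)) = Rational(-55256408862998036, 531829055)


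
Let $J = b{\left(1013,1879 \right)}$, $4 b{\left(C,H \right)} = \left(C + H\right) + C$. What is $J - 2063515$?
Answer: $- \frac{8250155}{4} \approx -2.0625 \cdot 10^{6}$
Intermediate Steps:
$b{\left(C,H \right)} = \frac{C}{2} + \frac{H}{4}$ ($b{\left(C,H \right)} = \frac{\left(C + H\right) + C}{4} = \frac{H + 2 C}{4} = \frac{C}{2} + \frac{H}{4}$)
$J = \frac{3905}{4}$ ($J = \frac{1}{2} \cdot 1013 + \frac{1}{4} \cdot 1879 = \frac{1013}{2} + \frac{1879}{4} = \frac{3905}{4} \approx 976.25$)
$J - 2063515 = \frac{3905}{4} - 2063515 = - \frac{8250155}{4}$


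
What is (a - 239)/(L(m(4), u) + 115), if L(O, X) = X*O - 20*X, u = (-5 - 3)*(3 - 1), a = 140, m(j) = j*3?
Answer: -11/27 ≈ -0.40741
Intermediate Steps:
m(j) = 3*j
u = -16 (u = -8*2 = -16)
L(O, X) = -20*X + O*X (L(O, X) = O*X - 20*X = -20*X + O*X)
(a - 239)/(L(m(4), u) + 115) = (140 - 239)/(-16*(-20 + 3*4) + 115) = -99/(-16*(-20 + 12) + 115) = -99/(-16*(-8) + 115) = -99/(128 + 115) = -99/243 = -99*1/243 = -11/27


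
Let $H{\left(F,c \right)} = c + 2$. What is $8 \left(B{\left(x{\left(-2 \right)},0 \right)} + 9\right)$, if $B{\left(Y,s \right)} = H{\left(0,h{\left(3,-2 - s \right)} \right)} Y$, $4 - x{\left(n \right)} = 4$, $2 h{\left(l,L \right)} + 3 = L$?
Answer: $72$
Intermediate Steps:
$h{\left(l,L \right)} = - \frac{3}{2} + \frac{L}{2}$
$x{\left(n \right)} = 0$ ($x{\left(n \right)} = 4 - 4 = 0$)
$H{\left(F,c \right)} = 2 + c$
$B{\left(Y,s \right)} = Y \left(- \frac{1}{2} - \frac{s}{2}\right)$ ($B{\left(Y,s \right)} = \left(2 + \left(- \frac{3}{2} + \frac{-2 - s}{2}\right)\right) Y = \left(2 - \left(\frac{5}{2} + \frac{s}{2}\right)\right) Y = \left(- \frac{1}{2} - \frac{s}{2}\right) Y = Y \left(- \frac{1}{2} - \frac{s}{2}\right)$)
$8 \left(B{\left(x{\left(-2 \right)},0 \right)} + 9\right) = 8 \left(\left(- \frac{1}{2}\right) 0 \left(1 + 0\right) + 9\right) = 8 \left(\left(- \frac{1}{2}\right) 0 \cdot 1 + 9\right) = 8 \left(0 + 9\right) = 8 \cdot 9 = 72$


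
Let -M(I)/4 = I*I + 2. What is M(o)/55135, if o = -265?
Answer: -280908/55135 ≈ -5.0949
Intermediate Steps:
M(I) = -8 - 4*I² (M(I) = -4*(I*I + 2) = -4*(I² + 2) = -4*(2 + I²) = -8 - 4*I²)
M(o)/55135 = (-8 - 4*(-265)²)/55135 = (-8 - 4*70225)*(1/55135) = (-8 - 280900)*(1/55135) = -280908*1/55135 = -280908/55135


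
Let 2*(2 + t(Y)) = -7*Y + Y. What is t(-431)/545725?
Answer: 1291/545725 ≈ 0.0023657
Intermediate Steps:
t(Y) = -2 - 3*Y (t(Y) = -2 + (-7*Y + Y)/2 = -2 + (-6*Y)/2 = -2 - 3*Y)
t(-431)/545725 = (-2 - 3*(-431))/545725 = (-2 + 1293)*(1/545725) = 1291*(1/545725) = 1291/545725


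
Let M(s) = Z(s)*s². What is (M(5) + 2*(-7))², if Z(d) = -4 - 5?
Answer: 57121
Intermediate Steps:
Z(d) = -9
M(s) = -9*s²
(M(5) + 2*(-7))² = (-9*5² + 2*(-7))² = (-9*25 - 14)² = (-225 - 14)² = (-239)² = 57121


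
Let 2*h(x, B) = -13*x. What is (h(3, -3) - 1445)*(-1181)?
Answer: 3459149/2 ≈ 1.7296e+6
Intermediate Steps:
h(x, B) = -13*x/2 (h(x, B) = (-13*x)/2 = -13*x/2)
(h(3, -3) - 1445)*(-1181) = (-13/2*3 - 1445)*(-1181) = (-39/2 - 1445)*(-1181) = -2929/2*(-1181) = 3459149/2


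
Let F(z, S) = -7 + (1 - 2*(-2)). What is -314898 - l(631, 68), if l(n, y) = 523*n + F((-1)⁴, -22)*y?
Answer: -644775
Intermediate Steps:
F(z, S) = -2 (F(z, S) = -7 + (1 + 4) = -7 + 5 = -2)
l(n, y) = -2*y + 523*n (l(n, y) = 523*n - 2*y = -2*y + 523*n)
-314898 - l(631, 68) = -314898 - (-2*68 + 523*631) = -314898 - (-136 + 330013) = -314898 - 1*329877 = -314898 - 329877 = -644775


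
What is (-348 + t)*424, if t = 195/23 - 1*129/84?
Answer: -23281946/161 ≈ -1.4461e+5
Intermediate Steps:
t = 4471/644 (t = 195*(1/23) - 129*1/84 = 195/23 - 43/28 = 4471/644 ≈ 6.9425)
(-348 + t)*424 = (-348 + 4471/644)*424 = -219641/644*424 = -23281946/161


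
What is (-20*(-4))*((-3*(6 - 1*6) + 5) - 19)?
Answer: -1120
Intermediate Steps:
(-20*(-4))*((-3*(6 - 1*6) + 5) - 19) = 80*((-3*(6 - 6) + 5) - 19) = 80*((-3*0 + 5) - 19) = 80*((0 + 5) - 19) = 80*(5 - 19) = 80*(-14) = -1120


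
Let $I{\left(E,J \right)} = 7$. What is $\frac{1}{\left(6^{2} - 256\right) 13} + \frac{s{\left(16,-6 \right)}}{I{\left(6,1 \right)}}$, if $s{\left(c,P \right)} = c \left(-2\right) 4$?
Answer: $- \frac{366087}{20020} \approx -18.286$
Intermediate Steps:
$s{\left(c,P \right)} = - 8 c$ ($s{\left(c,P \right)} = - 2 c 4 = - 8 c$)
$\frac{1}{\left(6^{2} - 256\right) 13} + \frac{s{\left(16,-6 \right)}}{I{\left(6,1 \right)}} = \frac{1}{\left(6^{2} - 256\right) 13} + \frac{\left(-8\right) 16}{7} = \frac{1}{36 - 256} \cdot \frac{1}{13} - \frac{128}{7} = \frac{1}{-220} \cdot \frac{1}{13} - \frac{128}{7} = \left(- \frac{1}{220}\right) \frac{1}{13} - \frac{128}{7} = - \frac{1}{2860} - \frac{128}{7} = - \frac{366087}{20020}$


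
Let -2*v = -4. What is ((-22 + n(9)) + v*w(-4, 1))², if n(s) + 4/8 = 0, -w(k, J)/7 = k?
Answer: 4489/4 ≈ 1122.3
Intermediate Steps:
w(k, J) = -7*k
v = 2 (v = -½*(-4) = 2)
n(s) = -½ (n(s) = -½ + 0 = -½)
((-22 + n(9)) + v*w(-4, 1))² = ((-22 - ½) + 2*(-7*(-4)))² = (-45/2 + 2*28)² = (-45/2 + 56)² = (67/2)² = 4489/4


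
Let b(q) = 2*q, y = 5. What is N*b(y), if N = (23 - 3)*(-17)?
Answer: -3400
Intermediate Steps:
N = -340 (N = 20*(-17) = -340)
N*b(y) = -680*5 = -340*10 = -3400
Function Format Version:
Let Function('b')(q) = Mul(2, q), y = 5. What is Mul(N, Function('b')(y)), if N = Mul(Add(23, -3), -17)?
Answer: -3400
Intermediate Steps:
N = -340 (N = Mul(20, -17) = -340)
Mul(N, Function('b')(y)) = Mul(-340, Mul(2, 5)) = Mul(-340, 10) = -3400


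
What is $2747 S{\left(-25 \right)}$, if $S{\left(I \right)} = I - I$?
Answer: $0$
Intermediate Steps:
$S{\left(I \right)} = 0$
$2747 S{\left(-25 \right)} = 2747 \cdot 0 = 0$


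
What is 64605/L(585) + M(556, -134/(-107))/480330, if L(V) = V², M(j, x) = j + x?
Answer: 824888768/4342903695 ≈ 0.18994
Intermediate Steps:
64605/L(585) + M(556, -134/(-107))/480330 = 64605/(585²) + (556 - 134/(-107))/480330 = 64605/342225 + (556 - 134*(-1/107))*(1/480330) = 64605*(1/342225) + (556 + 134/107)*(1/480330) = 4307/22815 + (59626/107)*(1/480330) = 4307/22815 + 29813/25697655 = 824888768/4342903695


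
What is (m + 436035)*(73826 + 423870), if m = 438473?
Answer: 435239133568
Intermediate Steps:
(m + 436035)*(73826 + 423870) = (438473 + 436035)*(73826 + 423870) = 874508*497696 = 435239133568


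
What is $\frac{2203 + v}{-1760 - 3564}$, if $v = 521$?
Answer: $- \frac{681}{1331} \approx -0.51165$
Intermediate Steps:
$\frac{2203 + v}{-1760 - 3564} = \frac{2203 + 521}{-1760 - 3564} = \frac{2724}{-5324} = 2724 \left(- \frac{1}{5324}\right) = - \frac{681}{1331}$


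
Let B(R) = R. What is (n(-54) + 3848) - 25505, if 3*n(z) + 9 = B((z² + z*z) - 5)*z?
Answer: -126546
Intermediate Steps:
n(z) = -3 + z*(-5 + 2*z²)/3 (n(z) = -3 + (((z² + z*z) - 5)*z)/3 = -3 + (((z² + z²) - 5)*z)/3 = -3 + ((2*z² - 5)*z)/3 = -3 + ((-5 + 2*z²)*z)/3 = -3 + (z*(-5 + 2*z²))/3 = -3 + z*(-5 + 2*z²)/3)
(n(-54) + 3848) - 25505 = ((-3 + (⅓)*(-54)*(-5 + 2*(-54)²)) + 3848) - 25505 = ((-3 + (⅓)*(-54)*(-5 + 2*2916)) + 3848) - 25505 = ((-3 + (⅓)*(-54)*(-5 + 5832)) + 3848) - 25505 = ((-3 + (⅓)*(-54)*5827) + 3848) - 25505 = ((-3 - 104886) + 3848) - 25505 = (-104889 + 3848) - 25505 = -101041 - 25505 = -126546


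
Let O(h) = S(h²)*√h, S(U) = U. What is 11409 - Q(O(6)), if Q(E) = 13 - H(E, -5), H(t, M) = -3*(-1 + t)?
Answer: 11399 - 108*√6 ≈ 11134.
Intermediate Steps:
H(t, M) = 3 - 3*t
O(h) = h^(5/2) (O(h) = h²*√h = h^(5/2))
Q(E) = 10 + 3*E (Q(E) = 13 - (3 - 3*E) = 13 + (-3 + 3*E) = 10 + 3*E)
11409 - Q(O(6)) = 11409 - (10 + 3*6^(5/2)) = 11409 - (10 + 3*(36*√6)) = 11409 - (10 + 108*√6) = 11409 + (-10 - 108*√6) = 11399 - 108*√6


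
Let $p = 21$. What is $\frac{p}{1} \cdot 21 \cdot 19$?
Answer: $8379$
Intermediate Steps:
$\frac{p}{1} \cdot 21 \cdot 19 = \frac{21}{1} \cdot 21 \cdot 19 = 21 \cdot 1 \cdot 21 \cdot 19 = 21 \cdot 21 \cdot 19 = 441 \cdot 19 = 8379$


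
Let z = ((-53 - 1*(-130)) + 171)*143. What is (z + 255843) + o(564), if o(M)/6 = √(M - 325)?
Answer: 291307 + 6*√239 ≈ 2.9140e+5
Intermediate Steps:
z = 35464 (z = ((-53 + 130) + 171)*143 = (77 + 171)*143 = 248*143 = 35464)
o(M) = 6*√(-325 + M) (o(M) = 6*√(M - 325) = 6*√(-325 + M))
(z + 255843) + o(564) = (35464 + 255843) + 6*√(-325 + 564) = 291307 + 6*√239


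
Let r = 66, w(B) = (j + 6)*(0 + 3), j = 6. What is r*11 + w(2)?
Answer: 762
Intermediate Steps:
w(B) = 36 (w(B) = (6 + 6)*(0 + 3) = 12*3 = 36)
r*11 + w(2) = 66*11 + 36 = 726 + 36 = 762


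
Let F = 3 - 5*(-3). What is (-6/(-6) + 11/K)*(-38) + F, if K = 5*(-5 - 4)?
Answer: -482/45 ≈ -10.711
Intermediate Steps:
K = -45 (K = 5*(-9) = -45)
F = 18 (F = 3 + 15 = 18)
(-6/(-6) + 11/K)*(-38) + F = (-6/(-6) + 11/(-45))*(-38) + 18 = (-6*(-⅙) + 11*(-1/45))*(-38) + 18 = (1 - 11/45)*(-38) + 18 = (34/45)*(-38) + 18 = -1292/45 + 18 = -482/45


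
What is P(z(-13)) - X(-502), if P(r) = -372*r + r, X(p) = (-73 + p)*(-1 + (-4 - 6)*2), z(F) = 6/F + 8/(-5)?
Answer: -735161/65 ≈ -11310.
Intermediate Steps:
z(F) = -8/5 + 6/F (z(F) = 6/F + 8*(-⅕) = 6/F - 8/5 = -8/5 + 6/F)
X(p) = 1533 - 21*p (X(p) = (-73 + p)*(-1 - 10*2) = (-73 + p)*(-1 - 20) = (-73 + p)*(-21) = 1533 - 21*p)
P(r) = -371*r
P(z(-13)) - X(-502) = -371*(-8/5 + 6/(-13)) - (1533 - 21*(-502)) = -371*(-8/5 + 6*(-1/13)) - (1533 + 10542) = -371*(-8/5 - 6/13) - 1*12075 = -371*(-134/65) - 12075 = 49714/65 - 12075 = -735161/65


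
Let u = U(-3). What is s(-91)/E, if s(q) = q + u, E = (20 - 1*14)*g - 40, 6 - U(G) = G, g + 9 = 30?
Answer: -41/43 ≈ -0.95349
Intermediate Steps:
g = 21 (g = -9 + 30 = 21)
U(G) = 6 - G
u = 9 (u = 6 - 1*(-3) = 6 + 3 = 9)
E = 86 (E = (20 - 1*14)*21 - 40 = (20 - 14)*21 - 40 = 6*21 - 40 = 126 - 40 = 86)
s(q) = 9 + q (s(q) = q + 9 = 9 + q)
s(-91)/E = (9 - 91)/86 = -82*1/86 = -41/43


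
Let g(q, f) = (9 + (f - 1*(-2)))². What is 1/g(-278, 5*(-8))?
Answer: 1/841 ≈ 0.0011891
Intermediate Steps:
g(q, f) = (11 + f)² (g(q, f) = (9 + (f + 2))² = (9 + (2 + f))² = (11 + f)²)
1/g(-278, 5*(-8)) = 1/((11 + 5*(-8))²) = 1/((11 - 40)²) = 1/((-29)²) = 1/841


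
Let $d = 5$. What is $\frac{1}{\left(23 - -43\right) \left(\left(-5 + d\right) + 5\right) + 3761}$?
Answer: $\frac{1}{4091} \approx 0.00024444$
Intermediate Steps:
$\frac{1}{\left(23 - -43\right) \left(\left(-5 + d\right) + 5\right) + 3761} = \frac{1}{\left(23 - -43\right) \left(\left(-5 + 5\right) + 5\right) + 3761} = \frac{1}{\left(23 + 43\right) \left(0 + 5\right) + 3761} = \frac{1}{66 \cdot 5 + 3761} = \frac{1}{330 + 3761} = \frac{1}{4091}$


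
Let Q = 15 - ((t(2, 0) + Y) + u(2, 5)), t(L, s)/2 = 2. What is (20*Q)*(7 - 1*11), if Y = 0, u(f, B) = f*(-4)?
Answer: -1520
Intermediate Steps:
t(L, s) = 4 (t(L, s) = 2*2 = 4)
u(f, B) = -4*f
Q = 19 (Q = 15 - ((4 + 0) - 4*2) = 15 - (4 - 8) = 15 - 1*(-4) = 15 + 4 = 19)
(20*Q)*(7 - 1*11) = (20*19)*(7 - 1*11) = 380*(7 - 11) = 380*(-4) = -1520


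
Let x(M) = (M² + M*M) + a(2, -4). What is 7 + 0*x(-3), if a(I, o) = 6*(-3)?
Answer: 7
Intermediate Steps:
a(I, o) = -18
x(M) = -18 + 2*M² (x(M) = (M² + M*M) - 18 = (M² + M²) - 18 = 2*M² - 18 = -18 + 2*M²)
7 + 0*x(-3) = 7 + 0*(-18 + 2*(-3)²) = 7 + 0*(-18 + 2*9) = 7 + 0*(-18 + 18) = 7 + 0*0 = 7 + 0 = 7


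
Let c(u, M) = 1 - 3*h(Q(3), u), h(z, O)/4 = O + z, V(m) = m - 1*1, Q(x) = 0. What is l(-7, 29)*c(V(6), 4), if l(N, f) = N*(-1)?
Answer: -413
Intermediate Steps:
V(m) = -1 + m (V(m) = m - 1 = -1 + m)
l(N, f) = -N
h(z, O) = 4*O + 4*z (h(z, O) = 4*(O + z) = 4*O + 4*z)
c(u, M) = 1 - 12*u (c(u, M) = 1 - 3*(4*u + 4*0) = 1 - 3*(4*u + 0) = 1 - 12*u)
l(-7, 29)*c(V(6), 4) = (-1*(-7))*(1 - 12*(-1 + 6)) = 7*(1 - 12*5) = 7*(1 - 60) = 7*(-59) = -413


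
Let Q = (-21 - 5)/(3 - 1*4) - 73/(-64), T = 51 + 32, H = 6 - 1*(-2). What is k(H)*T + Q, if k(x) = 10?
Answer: 54857/64 ≈ 857.14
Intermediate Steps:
H = 8 (H = 6 + 2 = 8)
T = 83
Q = 1737/64 (Q = -26/(3 - 4) - 73*(-1/64) = -26/(-1) + 73/64 = -26*(-1) + 73/64 = 26 + 73/64 = 1737/64 ≈ 27.141)
k(H)*T + Q = 10*83 + 1737/64 = 830 + 1737/64 = 54857/64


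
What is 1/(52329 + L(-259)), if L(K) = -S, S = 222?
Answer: 1/52107 ≈ 1.9191e-5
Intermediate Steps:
L(K) = -222 (L(K) = -1*222 = -222)
1/(52329 + L(-259)) = 1/(52329 - 222) = 1/52107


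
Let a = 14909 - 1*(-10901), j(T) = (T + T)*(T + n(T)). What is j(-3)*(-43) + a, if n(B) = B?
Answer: 24262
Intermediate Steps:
j(T) = 4*T² (j(T) = (T + T)*(T + T) = (2*T)*(2*T) = 4*T²)
a = 25810 (a = 14909 + 10901 = 25810)
j(-3)*(-43) + a = (4*(-3)²)*(-43) + 25810 = (4*9)*(-43) + 25810 = 36*(-43) + 25810 = -1548 + 25810 = 24262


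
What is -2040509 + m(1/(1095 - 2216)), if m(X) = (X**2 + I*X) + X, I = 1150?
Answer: -2564188560539/1256641 ≈ -2.0405e+6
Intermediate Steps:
m(X) = X**2 + 1151*X (m(X) = (X**2 + 1150*X) + X = X**2 + 1151*X)
-2040509 + m(1/(1095 - 2216)) = -2040509 + (1151 + 1/(1095 - 2216))/(1095 - 2216) = -2040509 + (1151 + 1/(-1121))/(-1121) = -2040509 - (1151 - 1/1121)/1121 = -2040509 - 1/1121*1290270/1121 = -2040509 - 1290270/1256641 = -2564188560539/1256641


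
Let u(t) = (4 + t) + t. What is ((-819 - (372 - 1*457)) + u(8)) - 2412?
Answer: -3126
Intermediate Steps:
u(t) = 4 + 2*t
((-819 - (372 - 1*457)) + u(8)) - 2412 = ((-819 - (372 - 1*457)) + (4 + 2*8)) - 2412 = ((-819 - (372 - 457)) + (4 + 16)) - 2412 = ((-819 - 1*(-85)) + 20) - 2412 = ((-819 + 85) + 20) - 2412 = (-734 + 20) - 2412 = -714 - 2412 = -3126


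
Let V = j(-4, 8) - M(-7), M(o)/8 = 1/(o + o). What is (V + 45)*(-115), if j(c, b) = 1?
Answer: -37490/7 ≈ -5355.7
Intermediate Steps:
M(o) = 4/o (M(o) = 8/(o + o) = 8/((2*o)) = 8*(1/(2*o)) = 4/o)
V = 11/7 (V = 1 - 4/(-7) = 1 - 4*(-1)/7 = 1 - 1*(-4/7) = 1 + 4/7 = 11/7 ≈ 1.5714)
(V + 45)*(-115) = (11/7 + 45)*(-115) = (326/7)*(-115) = -37490/7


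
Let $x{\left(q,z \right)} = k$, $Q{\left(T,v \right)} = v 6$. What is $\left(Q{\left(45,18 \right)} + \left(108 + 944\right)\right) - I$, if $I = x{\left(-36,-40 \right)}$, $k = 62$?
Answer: $1098$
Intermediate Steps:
$Q{\left(T,v \right)} = 6 v$
$x{\left(q,z \right)} = 62$
$I = 62$
$\left(Q{\left(45,18 \right)} + \left(108 + 944\right)\right) - I = \left(6 \cdot 18 + \left(108 + 944\right)\right) - 62 = \left(108 + 1052\right) - 62 = 1160 - 62 = 1098$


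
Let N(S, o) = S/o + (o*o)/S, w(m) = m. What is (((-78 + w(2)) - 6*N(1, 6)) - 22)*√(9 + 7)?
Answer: -1260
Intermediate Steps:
N(S, o) = S/o + o²/S
(((-78 + w(2)) - 6*N(1, 6)) - 22)*√(9 + 7) = (((-78 + 2) - 6*(1/6 + 6²/1)) - 22)*√(9 + 7) = ((-76 - 6*(1*(⅙) + 1*36)) - 22)*√16 = ((-76 - 6*(⅙ + 36)) - 22)*4 = ((-76 - 6*217/6) - 22)*4 = ((-76 - 217) - 22)*4 = (-293 - 22)*4 = -315*4 = -1260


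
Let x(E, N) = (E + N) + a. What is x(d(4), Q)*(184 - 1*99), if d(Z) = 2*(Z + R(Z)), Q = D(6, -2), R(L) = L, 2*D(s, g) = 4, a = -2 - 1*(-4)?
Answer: 1700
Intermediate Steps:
a = 2 (a = -2 + 4 = 2)
D(s, g) = 2 (D(s, g) = (1/2)*4 = 2)
Q = 2
d(Z) = 4*Z (d(Z) = 2*(Z + Z) = 2*(2*Z) = 4*Z)
x(E, N) = 2 + E + N (x(E, N) = (E + N) + 2 = 2 + E + N)
x(d(4), Q)*(184 - 1*99) = (2 + 4*4 + 2)*(184 - 1*99) = (2 + 16 + 2)*(184 - 99) = 20*85 = 1700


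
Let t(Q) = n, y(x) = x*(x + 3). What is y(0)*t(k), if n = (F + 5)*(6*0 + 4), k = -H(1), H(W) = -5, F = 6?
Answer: 0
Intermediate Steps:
y(x) = x*(3 + x)
k = 5 (k = -1*(-5) = 5)
n = 44 (n = (6 + 5)*(6*0 + 4) = 11*(0 + 4) = 11*4 = 44)
t(Q) = 44
y(0)*t(k) = (0*(3 + 0))*44 = (0*3)*44 = 0*44 = 0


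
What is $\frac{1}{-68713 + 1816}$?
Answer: $- \frac{1}{66897} \approx -1.4948 \cdot 10^{-5}$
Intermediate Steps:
$\frac{1}{-68713 + 1816} = \frac{1}{-66897} = - \frac{1}{66897}$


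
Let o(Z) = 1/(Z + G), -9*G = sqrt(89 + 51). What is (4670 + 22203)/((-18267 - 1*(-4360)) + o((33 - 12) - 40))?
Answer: -5437874440229/2814155748188 - 241857*sqrt(35)/2814155748188 ≈ -1.9323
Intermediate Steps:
G = -2*sqrt(35)/9 (G = -sqrt(89 + 51)/9 = -2*sqrt(35)/9 ≈ -1.3147)
o(Z) = 1/(Z - 2*sqrt(35)/9)
(4670 + 22203)/((-18267 - 1*(-4360)) + o((33 - 12) - 40)) = (4670 + 22203)/((-18267 - 1*(-4360)) + 9/(-2*sqrt(35) + 9*((33 - 12) - 40))) = 26873/((-18267 + 4360) + 9/(-2*sqrt(35) + 9*(21 - 40))) = 26873/(-13907 + 9/(-2*sqrt(35) + 9*(-19))) = 26873/(-13907 + 9/(-2*sqrt(35) - 171)) = 26873/(-13907 + 9/(-171 - 2*sqrt(35)))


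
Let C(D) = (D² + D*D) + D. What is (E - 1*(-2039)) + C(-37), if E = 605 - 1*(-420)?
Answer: 5765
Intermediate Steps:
C(D) = D + 2*D² (C(D) = (D² + D²) + D = 2*D² + D = D + 2*D²)
E = 1025 (E = 605 + 420 = 1025)
(E - 1*(-2039)) + C(-37) = (1025 - 1*(-2039)) - 37*(1 + 2*(-37)) = (1025 + 2039) - 37*(1 - 74) = 3064 - 37*(-73) = 3064 + 2701 = 5765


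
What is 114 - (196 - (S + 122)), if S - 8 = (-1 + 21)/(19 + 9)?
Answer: 341/7 ≈ 48.714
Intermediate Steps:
S = 61/7 (S = 8 + (-1 + 21)/(19 + 9) = 8 + 20/28 = 8 + 20*(1/28) = 8 + 5/7 = 61/7 ≈ 8.7143)
114 - (196 - (S + 122)) = 114 - (196 - (61/7 + 122)) = 114 - (196 - 1*915/7) = 114 - (196 - 915/7) = 114 - 1*457/7 = 114 - 457/7 = 341/7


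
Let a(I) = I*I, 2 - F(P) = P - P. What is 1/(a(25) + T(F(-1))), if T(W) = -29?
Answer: 1/596 ≈ 0.0016779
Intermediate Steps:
F(P) = 2 (F(P) = 2 - (P - P) = 2 - 1*0 = 2 + 0 = 2)
a(I) = I²
1/(a(25) + T(F(-1))) = 1/(25² - 29) = 1/(625 - 29) = 1/596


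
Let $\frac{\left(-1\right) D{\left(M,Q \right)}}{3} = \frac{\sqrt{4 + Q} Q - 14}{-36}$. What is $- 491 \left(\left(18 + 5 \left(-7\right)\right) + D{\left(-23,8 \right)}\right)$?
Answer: $\frac{53519}{6} - \frac{1964 \sqrt{3}}{3} \approx 7785.9$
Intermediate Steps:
$D{\left(M,Q \right)} = - \frac{7}{6} + \frac{Q \sqrt{4 + Q}}{12}$ ($D{\left(M,Q \right)} = - 3 \frac{\sqrt{4 + Q} Q - 14}{-36} = - 3 \left(Q \sqrt{4 + Q} - 14\right) \left(- \frac{1}{36}\right) = - 3 \left(-14 + Q \sqrt{4 + Q}\right) \left(- \frac{1}{36}\right) = - 3 \left(\frac{7}{18} - \frac{Q \sqrt{4 + Q}}{36}\right) = - \frac{7}{6} + \frac{Q \sqrt{4 + Q}}{12}$)
$- 491 \left(\left(18 + 5 \left(-7\right)\right) + D{\left(-23,8 \right)}\right) = - 491 \left(\left(18 + 5 \left(-7\right)\right) - \left(\frac{7}{6} - \frac{2 \sqrt{4 + 8}}{3}\right)\right) = - 491 \left(\left(18 - 35\right) - \left(\frac{7}{6} - \frac{2 \sqrt{12}}{3}\right)\right) = - 491 \left(-17 - \left(\frac{7}{6} - \frac{2 \cdot 2 \sqrt{3}}{3}\right)\right) = - 491 \left(-17 - \left(\frac{7}{6} - \frac{4 \sqrt{3}}{3}\right)\right) = - 491 \left(- \frac{109}{6} + \frac{4 \sqrt{3}}{3}\right) = \frac{53519}{6} - \frac{1964 \sqrt{3}}{3}$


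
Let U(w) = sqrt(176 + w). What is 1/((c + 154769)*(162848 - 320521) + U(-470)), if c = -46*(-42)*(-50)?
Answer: -9171680737/84119727541456863463 - 7*I*sqrt(6)/84119727541456863463 ≈ -1.0903e-10 - 2.0383e-19*I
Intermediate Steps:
c = -96600 (c = 1932*(-50) = -96600)
1/((c + 154769)*(162848 - 320521) + U(-470)) = 1/((-96600 + 154769)*(162848 - 320521) + sqrt(176 - 470)) = 1/(58169*(-157673) + sqrt(-294)) = 1/(-9171680737 + 7*I*sqrt(6))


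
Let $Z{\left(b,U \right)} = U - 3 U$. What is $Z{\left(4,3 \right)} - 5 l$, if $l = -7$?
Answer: $29$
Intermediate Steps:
$Z{\left(b,U \right)} = - 2 U$
$Z{\left(4,3 \right)} - 5 l = \left(-2\right) 3 - -35 = -6 + 35 = 29$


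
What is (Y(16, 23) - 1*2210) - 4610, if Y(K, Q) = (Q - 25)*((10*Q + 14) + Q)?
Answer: -7354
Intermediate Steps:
Y(K, Q) = (-25 + Q)*(14 + 11*Q) (Y(K, Q) = (-25 + Q)*((14 + 10*Q) + Q) = (-25 + Q)*(14 + 11*Q))
(Y(16, 23) - 1*2210) - 4610 = ((-350 - 261*23 + 11*23²) - 1*2210) - 4610 = ((-350 - 6003 + 11*529) - 2210) - 4610 = ((-350 - 6003 + 5819) - 2210) - 4610 = (-534 - 2210) - 4610 = -2744 - 4610 = -7354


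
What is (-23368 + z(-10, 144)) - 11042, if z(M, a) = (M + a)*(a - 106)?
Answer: -29318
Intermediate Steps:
z(M, a) = (-106 + a)*(M + a) (z(M, a) = (M + a)*(-106 + a) = (-106 + a)*(M + a))
(-23368 + z(-10, 144)) - 11042 = (-23368 + (144**2 - 106*(-10) - 106*144 - 10*144)) - 11042 = (-23368 + (20736 + 1060 - 15264 - 1440)) - 11042 = (-23368 + 5092) - 11042 = -18276 - 11042 = -29318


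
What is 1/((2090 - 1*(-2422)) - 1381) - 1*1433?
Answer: -4486722/3131 ≈ -1433.0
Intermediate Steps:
1/((2090 - 1*(-2422)) - 1381) - 1*1433 = 1/((2090 + 2422) - 1381) - 1433 = 1/(4512 - 1381) - 1433 = 1/3131 - 1433 = -4486722/3131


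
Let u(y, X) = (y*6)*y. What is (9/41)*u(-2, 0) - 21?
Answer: -645/41 ≈ -15.732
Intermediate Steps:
u(y, X) = 6*y**2 (u(y, X) = (6*y)*y = 6*y**2)
(9/41)*u(-2, 0) - 21 = (9/41)*(6*(-2)**2) - 21 = (9*(1/41))*(6*4) - 21 = (9/41)*24 - 21 = 216/41 - 21 = -645/41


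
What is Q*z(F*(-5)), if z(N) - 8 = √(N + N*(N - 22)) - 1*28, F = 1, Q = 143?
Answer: -2860 + 143*√130 ≈ -1229.5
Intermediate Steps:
z(N) = -20 + √(N + N*(-22 + N)) (z(N) = 8 + (√(N + N*(N - 22)) - 1*28) = 8 + (√(N + N*(-22 + N)) - 28) = 8 + (-28 + √(N + N*(-22 + N))) = -20 + √(N + N*(-22 + N)))
Q*z(F*(-5)) = 143*(-20 + √((1*(-5))*(-21 + 1*(-5)))) = 143*(-20 + √(-5*(-21 - 5))) = 143*(-20 + √(-5*(-26))) = 143*(-20 + √130) = -2860 + 143*√130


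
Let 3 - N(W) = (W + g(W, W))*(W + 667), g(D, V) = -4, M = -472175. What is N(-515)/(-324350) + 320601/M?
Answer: -5649491691/6125998450 ≈ -0.92222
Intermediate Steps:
N(W) = 3 - (-4 + W)*(667 + W) (N(W) = 3 - (W - 4)*(W + 667) = 3 - (-4 + W)*(667 + W))
N(-515)/(-324350) + 320601/M = (2671 - 1*(-515)² - 663*(-515))/(-324350) + 320601/(-472175) = (2671 - 1*265225 + 341445)*(-1/324350) + 320601*(-1/472175) = (2671 - 265225 + 341445)*(-1/324350) - 320601/472175 = 78891*(-1/324350) - 320601/472175 = -78891/324350 - 320601/472175 = -5649491691/6125998450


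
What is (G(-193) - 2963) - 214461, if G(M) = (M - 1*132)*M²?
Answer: -12323349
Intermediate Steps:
G(M) = M²*(-132 + M) (G(M) = (M - 132)*M² = (-132 + M)*M² = M²*(-132 + M))
(G(-193) - 2963) - 214461 = ((-193)²*(-132 - 193) - 2963) - 214461 = (37249*(-325) - 2963) - 214461 = (-12105925 - 2963) - 214461 = -12108888 - 214461 = -12323349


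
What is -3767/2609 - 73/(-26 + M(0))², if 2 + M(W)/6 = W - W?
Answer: -5630005/3767396 ≈ -1.4944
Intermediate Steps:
M(W) = -12 (M(W) = -12 + 6*(W - W) = -12 + 6*0 = -12 + 0 = -12)
-3767/2609 - 73/(-26 + M(0))² = -3767/2609 - 73/(-26 - 12)² = -3767*1/2609 - 73/((-38)²) = -3767/2609 - 73/1444 = -5630005/3767396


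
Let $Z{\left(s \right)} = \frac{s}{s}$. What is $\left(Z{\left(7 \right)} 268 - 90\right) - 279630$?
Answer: $-279452$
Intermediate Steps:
$Z{\left(s \right)} = 1$
$\left(Z{\left(7 \right)} 268 - 90\right) - 279630 = \left(1 \cdot 268 - 90\right) - 279630 = \left(268 - 90\right) - 279630 = 178 - 279630 = -279452$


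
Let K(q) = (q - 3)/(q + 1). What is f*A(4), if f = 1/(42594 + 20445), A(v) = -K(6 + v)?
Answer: -7/693429 ≈ -1.0095e-5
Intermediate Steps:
K(q) = (-3 + q)/(1 + q)
A(v) = -(3 + v)/(7 + v) (A(v) = -(-3 + (6 + v))/(1 + (6 + v)) = -(3 + v)/(7 + v))
f = 1/63039 ≈ 1.5863e-5
f*A(4) = ((-3 - 1*4)/(7 + 4))/63039 = ((-3 - 4)/11)/63039 = ((1/11)*(-7))/63039 = (1/63039)*(-7/11) = -7/693429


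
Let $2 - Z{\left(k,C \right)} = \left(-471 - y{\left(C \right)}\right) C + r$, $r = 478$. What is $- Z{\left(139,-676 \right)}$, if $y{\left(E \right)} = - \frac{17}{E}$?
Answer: $318889$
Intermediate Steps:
$Z{\left(k,C \right)} = -476 - C \left(-471 + \frac{17}{C}\right)$ ($Z{\left(k,C \right)} = 2 - \left(\left(-471 - - \frac{17}{C}\right) C + 478\right) = 2 - \left(\left(-471 + \frac{17}{C}\right) C + 478\right) = 2 - \left(C \left(-471 + \frac{17}{C}\right) + 478\right) = 2 - \left(478 + C \left(-471 + \frac{17}{C}\right)\right) = -476 - C \left(-471 + \frac{17}{C}\right)$)
$- Z{\left(139,-676 \right)} = - (-493 + 471 \left(-676\right)) = - (-493 - 318396) = \left(-1\right) \left(-318889\right) = 318889$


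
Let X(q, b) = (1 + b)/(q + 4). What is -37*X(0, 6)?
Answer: -259/4 ≈ -64.750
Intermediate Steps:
X(q, b) = (1 + b)/(4 + q)
-37*X(0, 6) = -37*(1 + 6)/(4 + 0) = -37*7/4 = -259/4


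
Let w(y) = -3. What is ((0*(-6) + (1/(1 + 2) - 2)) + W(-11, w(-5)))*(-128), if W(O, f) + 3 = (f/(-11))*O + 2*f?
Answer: 5248/3 ≈ 1749.3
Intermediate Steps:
W(O, f) = -3 + 2*f - O*f/11 (W(O, f) = -3 + ((f/(-11))*O + 2*f) = -3 + ((f*(-1/11))*O + 2*f) = -3 + ((-f/11)*O + 2*f) = -3 + (-O*f/11 + 2*f) = -3 + (2*f - O*f/11) = -3 + 2*f - O*f/11)
((0*(-6) + (1/(1 + 2) - 2)) + W(-11, w(-5)))*(-128) = ((0*(-6) + (1/(1 + 2) - 2)) + (-3 + 2*(-3) - 1/11*(-11)*(-3)))*(-128) = ((0 + (1/3 - 2)) + (-3 - 6 - 3))*(-128) = ((0 + (⅓ - 2)) - 12)*(-128) = ((0 - 5/3) - 12)*(-128) = (-5/3 - 12)*(-128) = -41/3*(-128) = 5248/3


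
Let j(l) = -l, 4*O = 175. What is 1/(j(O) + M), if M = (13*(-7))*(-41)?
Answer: 4/14749 ≈ 0.00027120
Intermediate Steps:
O = 175/4 (O = (¼)*175 = 175/4 ≈ 43.750)
M = 3731 (M = -91*(-41) = 3731)
1/(j(O) + M) = 1/(-1*175/4 + 3731) = 1/(-175/4 + 3731) = 1/(14749/4) = 4/14749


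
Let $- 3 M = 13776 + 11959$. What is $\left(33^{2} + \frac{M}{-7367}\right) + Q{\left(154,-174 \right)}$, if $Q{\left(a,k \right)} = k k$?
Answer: $\frac{693223600}{22101} \approx 31366.0$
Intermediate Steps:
$M = - \frac{25735}{3}$ ($M = - \frac{13776 + 11959}{3} = \left(- \frac{1}{3}\right) 25735 = - \frac{25735}{3} \approx -8578.3$)
$Q{\left(a,k \right)} = k^{2}$
$\left(33^{2} + \frac{M}{-7367}\right) + Q{\left(154,-174 \right)} = \left(33^{2} - \frac{25735}{3 \left(-7367\right)}\right) + \left(-174\right)^{2} = \left(1089 - - \frac{25735}{22101}\right) + 30276 = \left(1089 + \frac{25735}{22101}\right) + 30276 = \frac{24093724}{22101} + 30276 = \frac{693223600}{22101}$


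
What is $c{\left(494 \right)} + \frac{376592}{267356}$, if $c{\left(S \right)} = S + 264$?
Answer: $\frac{50758110}{66839} \approx 759.41$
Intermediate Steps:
$c{\left(S \right)} = 264 + S$
$c{\left(494 \right)} + \frac{376592}{267356} = \left(264 + 494\right) + \frac{376592}{267356} = 758 + 376592 \cdot \frac{1}{267356} = 758 + \frac{94148}{66839} = \frac{50758110}{66839}$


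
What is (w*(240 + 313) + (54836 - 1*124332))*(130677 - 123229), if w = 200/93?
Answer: -47313628544/93 ≈ -5.0875e+8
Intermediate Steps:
w = 200/93 (w = 200*(1/93) = 200/93 ≈ 2.1505)
(w*(240 + 313) + (54836 - 1*124332))*(130677 - 123229) = (200*(240 + 313)/93 + (54836 - 1*124332))*(130677 - 123229) = ((200/93)*553 + (54836 - 124332))*7448 = (110600/93 - 69496)*7448 = -6352528/93*7448 = -47313628544/93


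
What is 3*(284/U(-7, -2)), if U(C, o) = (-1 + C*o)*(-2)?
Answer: -426/13 ≈ -32.769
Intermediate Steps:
U(C, o) = 2 - 2*C*o
3*(284/U(-7, -2)) = 3*(284/(2 - 2*(-7)*(-2))) = 3*(284/(2 - 28)) = 3*(284/(-26)) = 3*(284*(-1/26)) = 3*(-142/13) = -426/13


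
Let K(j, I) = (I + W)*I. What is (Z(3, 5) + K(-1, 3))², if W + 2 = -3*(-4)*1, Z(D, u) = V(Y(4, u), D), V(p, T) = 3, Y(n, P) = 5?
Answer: 1764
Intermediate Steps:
Z(D, u) = 3
W = 10 (W = -2 - 3*(-4)*1 = -2 + 12*1 = -2 + 12 = 10)
K(j, I) = I*(10 + I) (K(j, I) = (I + 10)*I = (10 + I)*I = I*(10 + I))
(Z(3, 5) + K(-1, 3))² = (3 + 3*(10 + 3))² = (3 + 3*13)² = (3 + 39)² = 42² = 1764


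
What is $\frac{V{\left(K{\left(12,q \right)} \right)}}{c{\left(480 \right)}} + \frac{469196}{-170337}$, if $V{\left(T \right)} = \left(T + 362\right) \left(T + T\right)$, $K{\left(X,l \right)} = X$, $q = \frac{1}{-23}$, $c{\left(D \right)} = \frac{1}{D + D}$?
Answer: $\frac{1467786646324}{170337} \approx 8.617 \cdot 10^{6}$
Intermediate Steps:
$c{\left(D \right)} = \frac{1}{2 D}$
$q = - \frac{1}{23} \approx -0.043478$
$V{\left(T \right)} = 2 T \left(362 + T\right)$ ($V{\left(T \right)} = \left(362 + T\right) 2 T = 2 T \left(362 + T\right)$)
$\frac{V{\left(K{\left(12,q \right)} \right)}}{c{\left(480 \right)}} + \frac{469196}{-170337} = \frac{2 \cdot 12 \left(362 + 12\right)}{\frac{1}{2} \cdot \frac{1}{480}} + \frac{469196}{-170337} = \frac{2 \cdot 12 \cdot 374}{\frac{1}{2} \cdot \frac{1}{480}} + 469196 \left(- \frac{1}{170337}\right) = 8976 \frac{1}{\frac{1}{960}} - \frac{469196}{170337} = 8976 \cdot 960 - \frac{469196}{170337} = 8616960 - \frac{469196}{170337} = \frac{1467786646324}{170337}$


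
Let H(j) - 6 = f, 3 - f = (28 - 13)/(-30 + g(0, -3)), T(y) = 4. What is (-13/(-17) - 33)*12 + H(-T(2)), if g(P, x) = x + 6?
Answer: -57722/153 ≈ -377.27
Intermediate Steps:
g(P, x) = 6 + x
f = 32/9 (f = 3 - (28 - 13)/(-30 + (6 - 3)) = 3 - 15/(-30 + 3) = 3 - 15/(-27) = 3 - 15*(-1)/27 = 3 - 1*(-5/9) = 3 + 5/9 = 32/9 ≈ 3.5556)
H(j) = 86/9 (H(j) = 6 + 32/9 = 86/9)
(-13/(-17) - 33)*12 + H(-T(2)) = (-13/(-17) - 33)*12 + 86/9 = (-13*(-1/17) - 33)*12 + 86/9 = (13/17 - 33)*12 + 86/9 = -548/17*12 + 86/9 = -6576/17 + 86/9 = -57722/153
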